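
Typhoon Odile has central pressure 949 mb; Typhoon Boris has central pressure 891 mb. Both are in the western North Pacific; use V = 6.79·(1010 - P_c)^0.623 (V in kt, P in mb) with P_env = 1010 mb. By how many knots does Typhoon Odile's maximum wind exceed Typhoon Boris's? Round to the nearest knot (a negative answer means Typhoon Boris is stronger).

-45 kt

Typhoon Odile: ΔP = 61; V ≈ 6.79 × 61^0.623 ≈ 87.93 kt.
Typhoon Boris: ΔP = 119; V ≈ 6.79 × 119^0.623 ≈ 133.33 kt.
Difference ≈ 87.93 − 133.33 = -45.40 → -45 kt.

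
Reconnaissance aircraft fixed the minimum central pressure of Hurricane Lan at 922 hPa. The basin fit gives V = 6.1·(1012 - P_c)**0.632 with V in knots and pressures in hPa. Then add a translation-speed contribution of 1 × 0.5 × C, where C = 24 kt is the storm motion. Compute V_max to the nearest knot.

ΔP = 1012 − 922 = 90 hPa.
90^0.632 ≈ 17.182.
V ≈ 6.1 × 17.182 ≈ 104.8 kt.
Translation term: 1 × 0.5 × 24 = 12 kt.
Corrected V ≈ 116.8 kt → 117 kt.

117 kt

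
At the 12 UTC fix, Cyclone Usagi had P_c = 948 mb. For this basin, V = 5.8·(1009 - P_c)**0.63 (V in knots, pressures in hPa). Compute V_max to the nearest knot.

77 kt

ΔP = 1009 − 948 = 61 mb.
61^0.63 ≈ 13.328.
V ≈ 5.8 × 13.328 ≈ 77.3 kt.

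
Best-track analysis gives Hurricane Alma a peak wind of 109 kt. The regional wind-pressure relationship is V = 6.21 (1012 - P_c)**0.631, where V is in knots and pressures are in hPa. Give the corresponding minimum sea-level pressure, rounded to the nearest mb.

918 mb

ΔP = (V / 6.21)^(1/0.631) = (109/6.21)^1.585.
109/6.21 = 17.552; 17.552^1.585 ≈ 93.76 mb.
P_c = 1012 − 93.76 = 918.24 ≈ 918 mb.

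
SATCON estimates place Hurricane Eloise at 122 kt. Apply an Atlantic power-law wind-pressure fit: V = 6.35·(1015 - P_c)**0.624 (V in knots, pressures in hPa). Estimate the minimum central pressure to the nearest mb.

901 mb

ΔP = (V / 6.35)^(1/0.624) = (122/6.35)^1.603.
122/6.35 = 19.213; 19.213^1.603 ≈ 114.03 mb.
P_c = 1015 − 114.03 = 900.97 ≈ 901 mb.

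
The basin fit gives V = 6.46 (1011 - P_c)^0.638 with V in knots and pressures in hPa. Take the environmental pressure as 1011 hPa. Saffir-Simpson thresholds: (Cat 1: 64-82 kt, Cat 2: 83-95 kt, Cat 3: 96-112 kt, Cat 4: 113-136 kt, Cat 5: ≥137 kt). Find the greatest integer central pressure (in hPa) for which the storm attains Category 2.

956 hPa

Category 2 begins at V = 83 kt.
Required ΔP = (83/6.46)^(1/0.638) = 12.848^1.567 ≈ 54.70 hPa.
P_c ≤ 1011 − 54.70 = 956.30, so the highest integer P_c is 956 hPa.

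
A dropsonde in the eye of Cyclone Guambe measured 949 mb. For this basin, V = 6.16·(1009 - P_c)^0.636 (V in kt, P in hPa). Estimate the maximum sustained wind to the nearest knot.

ΔP = 1009 − 949 = 60 mb.
60^0.636 ≈ 13.518.
V ≈ 6.16 × 13.518 ≈ 83.3 kt.

83 kt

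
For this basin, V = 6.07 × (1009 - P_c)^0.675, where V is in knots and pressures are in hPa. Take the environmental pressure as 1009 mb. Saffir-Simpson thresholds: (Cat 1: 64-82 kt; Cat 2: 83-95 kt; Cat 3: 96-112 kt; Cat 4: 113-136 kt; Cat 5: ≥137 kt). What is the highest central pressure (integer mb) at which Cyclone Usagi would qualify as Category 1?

976 mb

Category 1 begins at V = 64 kt.
Required ΔP = (64/6.07)^(1/0.675) = 10.544^1.481 ≈ 32.77 mb.
P_c ≤ 1009 − 32.77 = 976.23, so the highest integer P_c is 976 mb.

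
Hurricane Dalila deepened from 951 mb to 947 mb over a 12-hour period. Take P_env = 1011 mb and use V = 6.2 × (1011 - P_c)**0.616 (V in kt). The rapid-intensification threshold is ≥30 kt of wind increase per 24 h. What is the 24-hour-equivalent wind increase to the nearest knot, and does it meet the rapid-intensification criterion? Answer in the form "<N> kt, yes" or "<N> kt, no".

6 kt, no

V₁: ΔP = 60, V ≈ 6.2 × 60^0.616 ≈ 77.22 kt.
V₂: ΔP = 64, V ≈ 6.2 × 64^0.616 ≈ 80.35 kt.
ΔV over 12 h = 3.13 kt → 24 h equivalent = 3.13 × 24/12 ≈ 6.26 kt.
6 kt < 30 kt ⇒ not rapid intensification.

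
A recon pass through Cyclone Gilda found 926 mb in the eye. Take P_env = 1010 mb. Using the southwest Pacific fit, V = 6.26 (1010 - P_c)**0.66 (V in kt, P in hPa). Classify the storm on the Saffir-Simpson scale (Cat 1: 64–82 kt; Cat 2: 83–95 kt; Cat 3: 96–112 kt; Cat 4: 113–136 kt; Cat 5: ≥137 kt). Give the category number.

4

ΔP = 1010 − 926 = 84 mb.
V ≈ 6.26 × 84^0.66 = 6.26 × 18.62 ≈ 117 kt.
117 kt falls in the Category 4 band.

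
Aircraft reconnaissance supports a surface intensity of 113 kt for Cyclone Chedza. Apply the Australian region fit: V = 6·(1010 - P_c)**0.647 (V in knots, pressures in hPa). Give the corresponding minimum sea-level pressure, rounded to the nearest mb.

917 mb

ΔP = (V / 6)^(1/0.647) = (113/6)^1.546.
113/6 = 18.833; 18.833^1.546 ≈ 93.44 mb.
P_c = 1010 − 93.44 = 916.56 ≈ 917 mb.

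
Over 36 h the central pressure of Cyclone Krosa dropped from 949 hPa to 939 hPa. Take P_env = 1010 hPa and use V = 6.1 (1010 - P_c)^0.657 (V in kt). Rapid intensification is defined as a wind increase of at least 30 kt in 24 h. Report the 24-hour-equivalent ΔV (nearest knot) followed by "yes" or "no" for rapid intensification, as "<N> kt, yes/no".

6 kt, no

V₁: ΔP = 61, V ≈ 6.1 × 61^0.657 ≈ 90.84 kt.
V₂: ΔP = 71, V ≈ 6.1 × 71^0.657 ≈ 100.37 kt.
ΔV over 36 h = 9.53 kt → 24 h equivalent = 9.53 × 24/36 ≈ 6.35 kt.
6 kt < 30 kt ⇒ not rapid intensification.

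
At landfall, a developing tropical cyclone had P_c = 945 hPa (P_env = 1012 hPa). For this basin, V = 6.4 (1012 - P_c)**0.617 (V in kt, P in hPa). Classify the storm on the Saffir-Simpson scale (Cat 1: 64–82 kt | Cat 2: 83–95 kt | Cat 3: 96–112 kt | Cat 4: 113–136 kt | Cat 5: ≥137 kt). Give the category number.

2

ΔP = 1012 − 945 = 67 hPa.
V ≈ 6.4 × 67^0.617 = 6.4 × 13.39 ≈ 86 kt.
86 kt falls in the Category 2 band.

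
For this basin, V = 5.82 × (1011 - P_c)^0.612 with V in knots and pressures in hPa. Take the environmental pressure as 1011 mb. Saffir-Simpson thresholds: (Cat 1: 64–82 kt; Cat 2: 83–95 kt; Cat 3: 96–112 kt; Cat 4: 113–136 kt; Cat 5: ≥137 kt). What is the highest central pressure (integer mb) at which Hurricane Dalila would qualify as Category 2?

Category 2 begins at V = 83 kt.
Required ΔP = (83/5.82)^(1/0.612) = 14.261^1.634 ≈ 76.89 mb.
P_c ≤ 1011 − 76.89 = 934.11, so the highest integer P_c is 934 mb.

934 mb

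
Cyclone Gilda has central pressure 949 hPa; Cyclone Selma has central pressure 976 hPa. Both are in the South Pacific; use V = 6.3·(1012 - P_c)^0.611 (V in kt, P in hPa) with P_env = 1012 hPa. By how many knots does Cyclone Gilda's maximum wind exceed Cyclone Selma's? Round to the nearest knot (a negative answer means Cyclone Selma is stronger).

23 kt

Cyclone Gilda: ΔP = 63; V ≈ 6.3 × 63^0.611 ≈ 79.20 kt.
Cyclone Selma: ΔP = 36; V ≈ 6.3 × 36^0.611 ≈ 56.27 kt.
Difference ≈ 79.20 − 56.27 = 22.93 → 23 kt.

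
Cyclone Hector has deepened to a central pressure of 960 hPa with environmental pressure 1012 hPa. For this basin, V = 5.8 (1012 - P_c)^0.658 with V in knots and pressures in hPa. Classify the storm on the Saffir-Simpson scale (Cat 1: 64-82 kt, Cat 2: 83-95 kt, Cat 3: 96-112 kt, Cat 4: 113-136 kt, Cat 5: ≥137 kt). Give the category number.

1

ΔP = 1012 − 960 = 52 hPa.
V ≈ 5.8 × 52^0.658 = 5.8 × 13.46 ≈ 78 kt.
78 kt falls in the Category 1 band.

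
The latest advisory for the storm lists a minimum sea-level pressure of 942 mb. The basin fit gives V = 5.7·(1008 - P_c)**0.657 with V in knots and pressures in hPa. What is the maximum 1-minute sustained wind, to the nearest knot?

ΔP = 1008 − 942 = 66 mb.
66^0.657 ≈ 15.683.
V ≈ 5.7 × 15.683 ≈ 89.4 kt.

89 kt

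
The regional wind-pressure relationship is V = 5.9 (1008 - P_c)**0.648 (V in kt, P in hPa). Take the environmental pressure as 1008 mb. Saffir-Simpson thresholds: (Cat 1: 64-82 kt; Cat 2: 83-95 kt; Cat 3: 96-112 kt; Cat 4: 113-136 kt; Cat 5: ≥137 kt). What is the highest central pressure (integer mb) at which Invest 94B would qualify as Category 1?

Category 1 begins at V = 64 kt.
Required ΔP = (64/5.9)^(1/0.648) = 10.847^1.543 ≈ 39.60 mb.
P_c ≤ 1008 − 39.60 = 968.40, so the highest integer P_c is 968 mb.

968 mb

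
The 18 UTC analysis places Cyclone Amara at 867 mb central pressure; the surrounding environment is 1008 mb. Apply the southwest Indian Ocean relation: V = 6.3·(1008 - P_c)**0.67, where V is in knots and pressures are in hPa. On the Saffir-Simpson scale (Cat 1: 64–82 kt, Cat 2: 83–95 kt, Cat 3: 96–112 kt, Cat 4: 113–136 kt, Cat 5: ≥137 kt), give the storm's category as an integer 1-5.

ΔP = 1008 − 867 = 141 mb.
V ≈ 6.3 × 141^0.67 = 6.3 × 27.54 ≈ 174 kt.
174 kt falls in the Category 5 band.

5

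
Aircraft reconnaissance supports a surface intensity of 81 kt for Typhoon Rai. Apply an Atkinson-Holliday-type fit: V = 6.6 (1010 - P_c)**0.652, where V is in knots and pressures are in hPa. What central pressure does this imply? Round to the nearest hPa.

ΔP = (V / 6.6)^(1/0.652) = (81/6.6)^1.534.
81/6.6 = 12.273; 12.273^1.534 ≈ 46.79 hPa.
P_c = 1010 − 46.79 = 963.21 ≈ 963 hPa.

963 hPa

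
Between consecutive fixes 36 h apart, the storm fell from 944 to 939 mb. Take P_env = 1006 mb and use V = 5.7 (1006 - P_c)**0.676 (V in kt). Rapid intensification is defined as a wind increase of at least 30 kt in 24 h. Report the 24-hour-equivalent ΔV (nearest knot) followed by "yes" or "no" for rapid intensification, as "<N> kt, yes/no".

V₁: ΔP = 62, V ≈ 5.7 × 62^0.676 ≈ 92.80 kt.
V₂: ΔP = 67, V ≈ 5.7 × 67^0.676 ≈ 97.79 kt.
ΔV over 36 h = 4.99 kt → 24 h equivalent = 4.99 × 24/36 ≈ 3.33 kt.
3 kt < 30 kt ⇒ not rapid intensification.

3 kt, no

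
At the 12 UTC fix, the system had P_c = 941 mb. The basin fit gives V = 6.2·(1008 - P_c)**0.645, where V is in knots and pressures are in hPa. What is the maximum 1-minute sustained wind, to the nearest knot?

ΔP = 1008 − 941 = 67 mb.
67^0.645 ≈ 15.060.
V ≈ 6.2 × 15.060 ≈ 93.4 kt.

93 kt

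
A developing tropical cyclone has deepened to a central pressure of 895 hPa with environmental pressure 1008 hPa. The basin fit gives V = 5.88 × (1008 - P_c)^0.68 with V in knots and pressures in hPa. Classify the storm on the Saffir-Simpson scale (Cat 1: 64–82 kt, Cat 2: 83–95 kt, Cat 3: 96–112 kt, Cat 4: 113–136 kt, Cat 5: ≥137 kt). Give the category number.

ΔP = 1008 − 895 = 113 hPa.
V ≈ 5.88 × 113^0.68 = 5.88 × 24.89 ≈ 146 kt.
146 kt falls in the Category 5 band.

5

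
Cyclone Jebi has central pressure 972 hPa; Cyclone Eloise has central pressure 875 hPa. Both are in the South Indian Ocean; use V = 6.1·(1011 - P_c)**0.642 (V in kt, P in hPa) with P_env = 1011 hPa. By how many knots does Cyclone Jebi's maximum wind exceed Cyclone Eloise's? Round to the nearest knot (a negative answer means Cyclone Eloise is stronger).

Cyclone Jebi: ΔP = 39; V ≈ 6.1 × 39^0.642 ≈ 64.09 kt.
Cyclone Eloise: ΔP = 136; V ≈ 6.1 × 136^0.642 ≈ 142.91 kt.
Difference ≈ 64.09 − 142.91 = -78.82 → -79 kt.

-79 kt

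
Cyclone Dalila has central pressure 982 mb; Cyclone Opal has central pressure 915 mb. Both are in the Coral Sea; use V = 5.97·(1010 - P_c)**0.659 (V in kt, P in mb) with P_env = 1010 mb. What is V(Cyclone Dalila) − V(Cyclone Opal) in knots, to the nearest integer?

Cyclone Dalila: ΔP = 28; V ≈ 5.97 × 28^0.659 ≈ 53.66 kt.
Cyclone Opal: ΔP = 95; V ≈ 5.97 × 95^0.659 ≈ 120.03 kt.
Difference ≈ 53.66 − 120.03 = -66.37 → -66 kt.

-66 kt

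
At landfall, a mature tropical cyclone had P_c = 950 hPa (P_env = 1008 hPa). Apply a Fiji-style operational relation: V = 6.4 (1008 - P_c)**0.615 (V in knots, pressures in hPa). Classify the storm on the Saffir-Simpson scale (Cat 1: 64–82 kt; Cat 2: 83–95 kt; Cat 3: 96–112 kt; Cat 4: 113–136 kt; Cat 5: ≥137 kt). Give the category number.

1

ΔP = 1008 − 950 = 58 hPa.
V ≈ 6.4 × 58^0.615 = 6.4 × 12.15 ≈ 78 kt.
78 kt falls in the Category 1 band.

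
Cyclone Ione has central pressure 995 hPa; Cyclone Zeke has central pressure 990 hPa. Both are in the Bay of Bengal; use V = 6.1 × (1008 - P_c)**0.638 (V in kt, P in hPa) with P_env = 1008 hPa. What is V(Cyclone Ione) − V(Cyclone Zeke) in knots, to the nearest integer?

-7 kt

Cyclone Ione: ΔP = 13; V ≈ 6.1 × 13^0.638 ≈ 31.33 kt.
Cyclone Zeke: ΔP = 18; V ≈ 6.1 × 18^0.638 ≈ 38.57 kt.
Difference ≈ 31.33 − 38.57 = -7.24 → -7 kt.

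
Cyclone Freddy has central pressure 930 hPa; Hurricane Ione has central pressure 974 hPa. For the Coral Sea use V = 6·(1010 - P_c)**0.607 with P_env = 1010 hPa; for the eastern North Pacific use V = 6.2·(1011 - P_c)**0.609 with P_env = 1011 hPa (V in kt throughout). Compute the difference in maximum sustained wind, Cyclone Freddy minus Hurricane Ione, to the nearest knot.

30 kt

Cyclone Freddy: ΔP = 80; V ≈ 6 × 80^0.607 ≈ 85.77 kt.
Hurricane Ione: ΔP = 37; V ≈ 6.2 × 37^0.609 ≈ 55.90 kt.
Difference ≈ 85.77 − 55.90 = 29.87 → 30 kt.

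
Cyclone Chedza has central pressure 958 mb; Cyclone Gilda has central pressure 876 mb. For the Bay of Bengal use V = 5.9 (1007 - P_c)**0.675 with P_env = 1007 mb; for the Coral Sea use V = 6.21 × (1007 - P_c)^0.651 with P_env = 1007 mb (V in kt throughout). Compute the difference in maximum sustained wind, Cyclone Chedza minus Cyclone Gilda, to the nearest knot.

Cyclone Chedza: ΔP = 49; V ≈ 5.9 × 49^0.675 ≈ 81.61 kt.
Cyclone Gilda: ΔP = 131; V ≈ 6.21 × 131^0.651 ≈ 148.40 kt.
Difference ≈ 81.61 − 148.40 = -66.79 → -67 kt.

-67 kt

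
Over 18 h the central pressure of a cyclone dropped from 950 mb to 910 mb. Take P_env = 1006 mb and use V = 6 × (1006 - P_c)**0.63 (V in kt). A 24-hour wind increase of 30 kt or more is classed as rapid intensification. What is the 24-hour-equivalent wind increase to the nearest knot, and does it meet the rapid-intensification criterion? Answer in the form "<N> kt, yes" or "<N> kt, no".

41 kt, yes

V₁: ΔP = 56, V ≈ 6 × 56^0.63 ≈ 75.77 kt.
V₂: ΔP = 96, V ≈ 6 × 96^0.63 ≈ 106.41 kt.
ΔV over 18 h = 30.64 kt → 24 h equivalent = 30.64 × 24/18 ≈ 40.85 kt.
41 kt ≥ 30 kt ⇒ rapid intensification.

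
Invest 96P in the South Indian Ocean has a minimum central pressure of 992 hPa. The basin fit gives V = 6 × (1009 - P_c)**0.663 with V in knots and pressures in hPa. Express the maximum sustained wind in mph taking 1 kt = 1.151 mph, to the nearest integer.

ΔP = 1009 − 992 = 17 hPa.
V ≈ 6 × 17^0.663 = 6 × 6.543 ≈ 39.259 kt.
39.259 × 1.151 ≈ 45.19 mph → 45 mph.

45 mph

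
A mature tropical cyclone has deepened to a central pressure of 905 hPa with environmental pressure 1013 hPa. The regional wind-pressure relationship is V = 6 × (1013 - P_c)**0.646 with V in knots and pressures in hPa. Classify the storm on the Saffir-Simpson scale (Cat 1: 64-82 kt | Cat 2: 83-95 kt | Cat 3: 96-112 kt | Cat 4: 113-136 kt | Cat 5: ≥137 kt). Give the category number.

ΔP = 1013 − 905 = 108 hPa.
V ≈ 6 × 108^0.646 = 6 × 20.59 ≈ 124 kt.
124 kt falls in the Category 4 band.

4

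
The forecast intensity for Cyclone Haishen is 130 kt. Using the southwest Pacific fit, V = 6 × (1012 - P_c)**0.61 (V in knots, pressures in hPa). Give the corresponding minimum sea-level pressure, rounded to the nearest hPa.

857 hPa

ΔP = (V / 6)^(1/0.61) = (130/6)^1.639.
130/6 = 21.667; 21.667^1.639 ≈ 154.82 hPa.
P_c = 1012 − 154.82 = 857.18 ≈ 857 hPa.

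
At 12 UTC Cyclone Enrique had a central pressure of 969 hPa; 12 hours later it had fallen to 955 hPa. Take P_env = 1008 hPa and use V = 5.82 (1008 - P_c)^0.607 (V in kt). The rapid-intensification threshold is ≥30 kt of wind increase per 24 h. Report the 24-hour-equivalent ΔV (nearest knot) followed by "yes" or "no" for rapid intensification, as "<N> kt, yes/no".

V₁: ΔP = 39, V ≈ 5.82 × 39^0.607 ≈ 53.79 kt.
V₂: ΔP = 53, V ≈ 5.82 × 53^0.607 ≈ 64.80 kt.
ΔV over 12 h = 11.01 kt → 24 h equivalent = 11.01 × 24/12 ≈ 22.02 kt.
22 kt < 30 kt ⇒ not rapid intensification.

22 kt, no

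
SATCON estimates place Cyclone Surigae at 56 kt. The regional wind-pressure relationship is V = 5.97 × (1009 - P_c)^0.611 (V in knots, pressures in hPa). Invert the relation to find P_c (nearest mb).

970 mb

ΔP = (V / 5.97)^(1/0.611) = (56/5.97)^1.637.
56/5.97 = 9.380; 9.380^1.637 ≈ 39.01 mb.
P_c = 1009 − 39.01 = 969.99 ≈ 970 mb.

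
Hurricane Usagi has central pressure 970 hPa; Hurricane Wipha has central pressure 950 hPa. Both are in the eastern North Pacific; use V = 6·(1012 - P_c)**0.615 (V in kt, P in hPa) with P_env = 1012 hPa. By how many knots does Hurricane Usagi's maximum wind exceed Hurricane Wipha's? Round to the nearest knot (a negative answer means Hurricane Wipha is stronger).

Hurricane Usagi: ΔP = 42; V ≈ 6 × 42^0.615 ≈ 59.77 kt.
Hurricane Wipha: ΔP = 62; V ≈ 6 × 62^0.615 ≈ 75.94 kt.
Difference ≈ 59.77 − 75.94 = -16.17 → -16 kt.

-16 kt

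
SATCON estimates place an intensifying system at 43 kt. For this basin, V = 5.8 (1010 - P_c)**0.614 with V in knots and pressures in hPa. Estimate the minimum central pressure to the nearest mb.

ΔP = (V / 5.8)^(1/0.614) = (43/5.8)^1.629.
43/5.8 = 7.414; 7.414^1.629 ≈ 26.12 mb.
P_c = 1010 − 26.12 = 983.88 ≈ 984 mb.

984 mb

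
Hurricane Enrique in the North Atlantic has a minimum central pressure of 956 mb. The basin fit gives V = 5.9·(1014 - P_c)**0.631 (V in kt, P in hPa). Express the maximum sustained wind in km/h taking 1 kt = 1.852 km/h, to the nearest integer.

ΔP = 1014 − 956 = 58 mb.
V ≈ 5.9 × 58^0.631 = 5.9 × 12.964 ≈ 76.485 kt.
76.485 × 1.852 ≈ 141.65 km/h → 142 km/h.

142 km/h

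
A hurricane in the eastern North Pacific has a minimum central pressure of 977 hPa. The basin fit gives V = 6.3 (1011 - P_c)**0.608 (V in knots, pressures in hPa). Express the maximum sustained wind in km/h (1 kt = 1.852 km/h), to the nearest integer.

ΔP = 1011 − 977 = 34 hPa.
V ≈ 6.3 × 34^0.608 = 6.3 × 8.534 ≈ 53.763 kt.
53.763 × 1.852 ≈ 99.57 km/h → 100 km/h.

100 km/h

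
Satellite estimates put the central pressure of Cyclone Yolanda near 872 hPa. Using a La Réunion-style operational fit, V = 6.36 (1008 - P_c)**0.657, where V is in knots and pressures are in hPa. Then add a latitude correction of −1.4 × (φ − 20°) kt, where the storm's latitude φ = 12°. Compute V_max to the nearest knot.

172 kt

ΔP = 1008 − 872 = 136 hPa.
136^0.657 ≈ 25.219.
V ≈ 6.36 × 25.219 ≈ 160.4 kt.
Latitude correction: −1.4 × (12 − 20) = 11.2 kt.
Corrected V ≈ 171.6 kt → 172 kt.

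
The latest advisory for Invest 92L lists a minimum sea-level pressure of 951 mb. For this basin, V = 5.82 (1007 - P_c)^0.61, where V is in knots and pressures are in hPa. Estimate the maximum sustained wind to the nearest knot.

ΔP = 1007 − 951 = 56 mb.
56^0.61 ≈ 11.652.
V ≈ 5.82 × 11.652 ≈ 67.8 kt.

68 kt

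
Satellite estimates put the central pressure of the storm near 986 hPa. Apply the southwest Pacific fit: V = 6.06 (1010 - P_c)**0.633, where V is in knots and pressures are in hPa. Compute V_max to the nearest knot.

45 kt

ΔP = 1010 − 986 = 24 hPa.
24^0.633 ≈ 7.476.
V ≈ 6.06 × 7.476 ≈ 45.3 kt.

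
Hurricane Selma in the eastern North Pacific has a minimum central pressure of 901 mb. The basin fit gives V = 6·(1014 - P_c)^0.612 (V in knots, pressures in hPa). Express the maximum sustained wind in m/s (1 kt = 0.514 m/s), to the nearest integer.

ΔP = 1014 − 901 = 113 mb.
V ≈ 6 × 113^0.612 = 6 × 18.050 ≈ 108.302 kt.
108.302 × 0.514 ≈ 55.67 m/s → 56 m/s.

56 m/s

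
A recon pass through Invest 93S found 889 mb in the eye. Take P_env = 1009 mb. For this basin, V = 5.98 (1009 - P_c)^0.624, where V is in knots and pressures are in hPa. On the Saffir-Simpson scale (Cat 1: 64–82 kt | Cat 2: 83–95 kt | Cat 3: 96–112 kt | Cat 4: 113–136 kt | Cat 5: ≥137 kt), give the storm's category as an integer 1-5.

ΔP = 1009 − 889 = 120 mb.
V ≈ 5.98 × 120^0.624 = 5.98 × 19.83 ≈ 119 kt.
119 kt falls in the Category 4 band.

4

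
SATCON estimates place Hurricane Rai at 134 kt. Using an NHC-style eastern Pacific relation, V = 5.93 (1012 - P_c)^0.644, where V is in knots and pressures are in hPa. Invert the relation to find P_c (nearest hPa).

885 hPa

ΔP = (V / 5.93)^(1/0.644) = (134/5.93)^1.553.
134/5.93 = 22.597; 22.597^1.553 ≈ 126.64 hPa.
P_c = 1012 − 126.64 = 885.36 ≈ 885 hPa.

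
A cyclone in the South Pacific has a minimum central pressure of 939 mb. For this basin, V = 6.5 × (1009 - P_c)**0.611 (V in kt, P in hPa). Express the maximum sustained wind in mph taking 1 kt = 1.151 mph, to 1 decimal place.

ΔP = 1009 − 939 = 70 mb.
V ≈ 6.5 × 70^0.611 = 6.5 × 13.408 ≈ 87.150 kt.
87.150 × 1.151 ≈ 100.31 mph → 100.3 mph.

100.3 mph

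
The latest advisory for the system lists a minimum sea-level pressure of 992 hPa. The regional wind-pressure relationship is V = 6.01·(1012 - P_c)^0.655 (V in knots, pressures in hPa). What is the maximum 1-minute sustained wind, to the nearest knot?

43 kt

ΔP = 1012 − 992 = 20 hPa.
20^0.655 ≈ 7.115.
V ≈ 6.01 × 7.115 ≈ 42.8 kt.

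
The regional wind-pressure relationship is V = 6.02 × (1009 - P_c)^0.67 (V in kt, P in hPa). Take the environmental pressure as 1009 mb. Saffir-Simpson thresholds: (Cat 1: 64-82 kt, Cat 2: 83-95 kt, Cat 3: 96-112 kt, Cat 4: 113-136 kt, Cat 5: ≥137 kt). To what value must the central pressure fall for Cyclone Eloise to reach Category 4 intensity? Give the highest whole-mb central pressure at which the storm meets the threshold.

Category 4 begins at V = 113 kt.
Required ΔP = (113/6.02)^(1/0.67) = 18.771^1.493 ≈ 79.56 mb.
P_c ≤ 1009 − 79.56 = 929.44, so the highest integer P_c is 929 mb.

929 mb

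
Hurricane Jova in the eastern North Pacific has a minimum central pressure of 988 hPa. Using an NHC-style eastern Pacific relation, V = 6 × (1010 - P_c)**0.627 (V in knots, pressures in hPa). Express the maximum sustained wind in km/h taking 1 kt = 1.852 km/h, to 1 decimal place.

77.2 km/h

ΔP = 1010 − 988 = 22 hPa.
V ≈ 6 × 22^0.627 = 6 × 6.945 ≈ 41.673 kt.
41.673 × 1.852 ≈ 77.18 km/h → 77.2 km/h.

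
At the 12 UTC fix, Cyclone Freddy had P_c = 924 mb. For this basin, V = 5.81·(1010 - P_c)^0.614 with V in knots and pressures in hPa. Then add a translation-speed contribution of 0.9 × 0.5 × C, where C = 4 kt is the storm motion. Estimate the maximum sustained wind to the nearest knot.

ΔP = 1010 − 924 = 86 mb.
86^0.614 ≈ 15.409.
V ≈ 5.81 × 15.409 ≈ 89.5 kt.
Translation term: 0.9 × 0.5 × 4 = 1.8 kt.
Corrected V ≈ 91.3 kt → 91 kt.

91 kt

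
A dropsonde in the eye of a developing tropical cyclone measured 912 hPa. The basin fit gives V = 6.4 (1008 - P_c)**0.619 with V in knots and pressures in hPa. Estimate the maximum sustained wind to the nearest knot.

ΔP = 1008 − 912 = 96 hPa.
96^0.619 ≈ 16.867.
V ≈ 6.4 × 16.867 ≈ 107.9 kt.

108 kt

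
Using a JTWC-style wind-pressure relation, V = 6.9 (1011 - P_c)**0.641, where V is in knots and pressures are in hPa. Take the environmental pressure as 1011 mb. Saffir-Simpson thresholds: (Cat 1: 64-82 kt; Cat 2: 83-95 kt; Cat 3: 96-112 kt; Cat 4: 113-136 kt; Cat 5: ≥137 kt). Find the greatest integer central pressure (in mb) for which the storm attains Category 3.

950 mb

Category 3 begins at V = 96 kt.
Required ΔP = (96/6.9)^(1/0.641) = 13.913^1.560 ≈ 60.79 mb.
P_c ≤ 1011 − 60.79 = 950.21, so the highest integer P_c is 950 mb.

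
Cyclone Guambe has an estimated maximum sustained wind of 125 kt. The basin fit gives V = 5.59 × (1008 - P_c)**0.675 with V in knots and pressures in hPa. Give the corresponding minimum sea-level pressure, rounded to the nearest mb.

ΔP = (V / 5.59)^(1/0.675) = (125/5.59)^1.481.
125/5.59 = 22.361; 22.361^1.481 ≈ 99.83 mb.
P_c = 1008 − 99.83 = 908.17 ≈ 908 mb.

908 mb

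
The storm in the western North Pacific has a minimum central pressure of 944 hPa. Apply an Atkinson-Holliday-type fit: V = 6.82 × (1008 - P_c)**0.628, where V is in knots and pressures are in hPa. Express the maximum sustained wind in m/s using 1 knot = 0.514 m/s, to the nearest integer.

48 m/s

ΔP = 1008 − 944 = 64 hPa.
V ≈ 6.82 × 64^0.628 = 6.82 × 13.623 ≈ 92.911 kt.
92.911 × 0.514 ≈ 47.76 m/s → 48 m/s.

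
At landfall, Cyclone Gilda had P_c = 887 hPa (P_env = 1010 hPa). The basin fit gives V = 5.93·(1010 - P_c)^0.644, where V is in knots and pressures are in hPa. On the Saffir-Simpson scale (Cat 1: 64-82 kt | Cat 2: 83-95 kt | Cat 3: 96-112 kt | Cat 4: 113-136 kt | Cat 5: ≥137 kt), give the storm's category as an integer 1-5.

ΔP = 1010 − 887 = 123 hPa.
V ≈ 5.93 × 123^0.644 = 5.93 × 22.18 ≈ 132 kt.
132 kt falls in the Category 4 band.

4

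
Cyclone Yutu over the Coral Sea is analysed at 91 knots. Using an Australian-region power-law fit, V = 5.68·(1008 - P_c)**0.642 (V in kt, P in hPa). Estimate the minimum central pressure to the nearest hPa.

933 hPa

ΔP = (V / 5.68)^(1/0.642) = (91/5.68)^1.558.
91/5.68 = 16.021; 16.021^1.558 ≈ 75.24 hPa.
P_c = 1008 − 75.24 = 932.76 ≈ 933 hPa.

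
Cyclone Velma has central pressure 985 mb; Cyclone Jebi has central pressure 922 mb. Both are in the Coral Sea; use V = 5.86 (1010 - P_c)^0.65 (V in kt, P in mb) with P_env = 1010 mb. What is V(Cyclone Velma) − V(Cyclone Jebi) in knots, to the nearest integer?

Cyclone Velma: ΔP = 25; V ≈ 5.86 × 25^0.65 ≈ 47.49 kt.
Cyclone Jebi: ΔP = 88; V ≈ 5.86 × 88^0.65 ≈ 107.60 kt.
Difference ≈ 47.49 − 107.60 = -60.11 → -60 kt.

-60 kt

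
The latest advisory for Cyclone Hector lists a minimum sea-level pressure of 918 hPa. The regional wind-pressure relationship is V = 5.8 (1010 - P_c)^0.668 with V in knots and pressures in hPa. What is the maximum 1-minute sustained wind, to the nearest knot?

ΔP = 1010 − 918 = 92 hPa.
92^0.668 ≈ 20.503.
V ≈ 5.8 × 20.503 ≈ 118.9 kt.

119 kt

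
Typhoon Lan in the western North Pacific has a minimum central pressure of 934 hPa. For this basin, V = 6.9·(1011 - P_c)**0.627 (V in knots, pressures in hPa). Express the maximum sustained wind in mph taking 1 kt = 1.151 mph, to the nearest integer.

ΔP = 1011 − 934 = 77 hPa.
V ≈ 6.9 × 77^0.627 = 6.9 × 15.235 ≈ 105.118 kt.
105.118 × 1.151 ≈ 120.99 mph → 121 mph.

121 mph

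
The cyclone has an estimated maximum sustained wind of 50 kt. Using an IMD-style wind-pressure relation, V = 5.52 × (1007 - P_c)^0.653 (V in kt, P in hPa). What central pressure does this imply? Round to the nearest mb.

ΔP = (V / 5.52)^(1/0.653) = (50/5.52)^1.531.
50/5.52 = 9.058; 9.058^1.531 ≈ 29.21 mb.
P_c = 1007 − 29.21 = 977.79 ≈ 978 mb.

978 mb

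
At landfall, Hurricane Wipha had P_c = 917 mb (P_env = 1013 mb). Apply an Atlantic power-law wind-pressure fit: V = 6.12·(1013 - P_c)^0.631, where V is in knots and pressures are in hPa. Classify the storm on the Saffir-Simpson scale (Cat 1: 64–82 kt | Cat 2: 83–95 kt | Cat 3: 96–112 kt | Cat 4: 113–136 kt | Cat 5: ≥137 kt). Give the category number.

3

ΔP = 1013 − 917 = 96 mb.
V ≈ 6.12 × 96^0.631 = 6.12 × 17.82 ≈ 109 kt.
109 kt falls in the Category 3 band.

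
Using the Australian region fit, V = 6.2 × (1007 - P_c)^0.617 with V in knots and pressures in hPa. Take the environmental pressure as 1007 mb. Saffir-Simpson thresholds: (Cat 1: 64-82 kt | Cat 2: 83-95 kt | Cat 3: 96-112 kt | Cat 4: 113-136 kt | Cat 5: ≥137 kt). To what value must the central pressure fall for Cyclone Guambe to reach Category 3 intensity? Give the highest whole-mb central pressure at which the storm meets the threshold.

922 mb

Category 3 begins at V = 96 kt.
Required ΔP = (96/6.2)^(1/0.617) = 15.484^1.621 ≈ 84.82 mb.
P_c ≤ 1007 − 84.82 = 922.18, so the highest integer P_c is 922 mb.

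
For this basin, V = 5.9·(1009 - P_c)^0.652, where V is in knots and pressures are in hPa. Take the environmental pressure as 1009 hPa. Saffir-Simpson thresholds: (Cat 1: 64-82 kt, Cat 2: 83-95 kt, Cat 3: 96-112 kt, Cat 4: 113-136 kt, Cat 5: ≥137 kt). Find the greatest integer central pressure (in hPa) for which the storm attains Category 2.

Category 2 begins at V = 83 kt.
Required ΔP = (83/5.9)^(1/0.652) = 14.068^1.534 ≈ 57.69 hPa.
P_c ≤ 1009 − 57.69 = 951.31, so the highest integer P_c is 951 hPa.

951 hPa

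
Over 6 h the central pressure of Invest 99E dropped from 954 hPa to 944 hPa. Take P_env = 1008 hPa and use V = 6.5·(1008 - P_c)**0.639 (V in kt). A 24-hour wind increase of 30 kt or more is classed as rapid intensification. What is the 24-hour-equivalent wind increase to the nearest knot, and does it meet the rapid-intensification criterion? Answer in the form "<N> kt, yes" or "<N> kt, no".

38 kt, yes

V₁: ΔP = 54, V ≈ 6.5 × 54^0.639 ≈ 83.16 kt.
V₂: ΔP = 64, V ≈ 6.5 × 64^0.639 ≈ 92.70 kt.
ΔV over 6 h = 9.54 kt → 24 h equivalent = 9.54 × 24/6 ≈ 38.16 kt.
38 kt ≥ 30 kt ⇒ rapid intensification.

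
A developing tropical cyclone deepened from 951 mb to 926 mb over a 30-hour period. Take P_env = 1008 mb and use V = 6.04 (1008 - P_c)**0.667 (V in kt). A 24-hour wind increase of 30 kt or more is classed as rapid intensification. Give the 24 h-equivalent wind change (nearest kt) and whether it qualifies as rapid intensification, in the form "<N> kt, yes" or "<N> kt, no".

20 kt, no

V₁: ΔP = 57, V ≈ 6.04 × 57^0.667 ≈ 89.58 kt.
V₂: ΔP = 82, V ≈ 6.04 × 82^0.667 ≈ 114.17 kt.
ΔV over 30 h = 24.59 kt → 24 h equivalent = 24.59 × 24/30 ≈ 19.67 kt.
20 kt < 30 kt ⇒ not rapid intensification.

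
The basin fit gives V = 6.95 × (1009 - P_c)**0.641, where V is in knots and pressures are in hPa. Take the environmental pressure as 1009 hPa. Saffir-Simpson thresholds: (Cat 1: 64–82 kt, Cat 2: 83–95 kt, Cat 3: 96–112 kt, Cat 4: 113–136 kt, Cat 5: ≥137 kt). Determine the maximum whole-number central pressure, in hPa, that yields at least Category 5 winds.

904 hPa

Category 5 begins at V = 137 kt.
Required ΔP = (137/6.95)^(1/0.641) = 19.712^1.560 ≈ 104.68 hPa.
P_c ≤ 1009 − 104.68 = 904.32, so the highest integer P_c is 904 hPa.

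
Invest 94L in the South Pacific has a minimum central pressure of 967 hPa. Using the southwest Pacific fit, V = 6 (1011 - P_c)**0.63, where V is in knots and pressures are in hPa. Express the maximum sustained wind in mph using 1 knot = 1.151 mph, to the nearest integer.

ΔP = 1011 − 967 = 44 hPa.
V ≈ 6 × 44^0.63 = 6 × 10.849 ≈ 65.092 kt.
65.092 × 1.151 ≈ 74.92 mph → 75 mph.

75 mph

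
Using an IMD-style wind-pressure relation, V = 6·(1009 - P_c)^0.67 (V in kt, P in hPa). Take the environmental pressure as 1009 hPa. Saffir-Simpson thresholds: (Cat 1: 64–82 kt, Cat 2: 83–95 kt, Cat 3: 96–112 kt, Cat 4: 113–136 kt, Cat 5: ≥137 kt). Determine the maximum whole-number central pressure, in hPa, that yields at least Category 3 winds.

Category 3 begins at V = 96 kt.
Required ΔP = (96/6)^(1/0.67) = 16.000^1.493 ≈ 62.69 hPa.
P_c ≤ 1009 − 62.69 = 946.31, so the highest integer P_c is 946 hPa.

946 hPa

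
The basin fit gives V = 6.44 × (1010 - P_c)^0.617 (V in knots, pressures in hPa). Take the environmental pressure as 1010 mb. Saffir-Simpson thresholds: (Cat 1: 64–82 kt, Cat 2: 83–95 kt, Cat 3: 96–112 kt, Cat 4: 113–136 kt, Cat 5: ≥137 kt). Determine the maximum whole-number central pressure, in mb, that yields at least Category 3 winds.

Category 3 begins at V = 96 kt.
Required ΔP = (96/6.44)^(1/0.617) = 14.907^1.621 ≈ 79.76 mb.
P_c ≤ 1010 − 79.76 = 930.24, so the highest integer P_c is 930 mb.

930 mb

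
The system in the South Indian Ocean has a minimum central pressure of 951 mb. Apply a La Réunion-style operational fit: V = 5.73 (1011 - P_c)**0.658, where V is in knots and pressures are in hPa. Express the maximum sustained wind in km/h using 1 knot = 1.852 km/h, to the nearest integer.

ΔP = 1011 − 951 = 60 mb.
V ≈ 5.73 × 60^0.658 = 5.73 × 14.792 ≈ 84.758 kt.
84.758 × 1.852 ≈ 156.97 km/h → 157 km/h.

157 km/h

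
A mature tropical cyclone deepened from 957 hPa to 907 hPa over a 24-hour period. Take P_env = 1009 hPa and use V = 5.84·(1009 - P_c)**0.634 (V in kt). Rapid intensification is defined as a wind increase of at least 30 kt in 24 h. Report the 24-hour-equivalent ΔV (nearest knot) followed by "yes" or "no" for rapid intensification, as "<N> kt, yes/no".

V₁: ΔP = 52, V ≈ 5.84 × 52^0.634 ≈ 71.51 kt.
V₂: ΔP = 102, V ≈ 5.84 × 102^0.634 ≈ 109.61 kt.
ΔV over 24 h = 38.10 kt → 24 h equivalent = 38.10 × 24/24 ≈ 38.10 kt.
38 kt ≥ 30 kt ⇒ rapid intensification.

38 kt, yes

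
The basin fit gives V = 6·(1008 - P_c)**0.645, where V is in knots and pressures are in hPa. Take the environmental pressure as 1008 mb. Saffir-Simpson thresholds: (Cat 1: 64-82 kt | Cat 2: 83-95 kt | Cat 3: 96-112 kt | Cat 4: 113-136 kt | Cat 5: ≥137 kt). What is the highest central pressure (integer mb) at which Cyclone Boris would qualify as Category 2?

Category 2 begins at V = 83 kt.
Required ΔP = (83/6)^(1/0.645) = 13.833^1.550 ≈ 58.73 mb.
P_c ≤ 1008 − 58.73 = 949.27, so the highest integer P_c is 949 mb.

949 mb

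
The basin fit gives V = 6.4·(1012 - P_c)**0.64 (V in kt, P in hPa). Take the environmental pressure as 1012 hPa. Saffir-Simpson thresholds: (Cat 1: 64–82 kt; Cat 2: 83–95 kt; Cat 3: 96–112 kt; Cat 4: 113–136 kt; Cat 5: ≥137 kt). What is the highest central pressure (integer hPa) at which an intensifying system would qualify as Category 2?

957 hPa

Category 2 begins at V = 83 kt.
Required ΔP = (83/6.4)^(1/0.64) = 12.969^1.562 ≈ 54.82 hPa.
P_c ≤ 1012 − 54.82 = 957.18, so the highest integer P_c is 957 hPa.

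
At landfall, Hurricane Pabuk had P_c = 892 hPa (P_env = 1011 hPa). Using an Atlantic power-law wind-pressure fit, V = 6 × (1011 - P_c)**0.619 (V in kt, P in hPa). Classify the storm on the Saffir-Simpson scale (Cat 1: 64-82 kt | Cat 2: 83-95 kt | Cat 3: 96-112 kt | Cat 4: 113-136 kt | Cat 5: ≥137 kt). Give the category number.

4

ΔP = 1011 − 892 = 119 hPa.
V ≈ 6 × 119^0.619 = 6 × 19.26 ≈ 116 kt.
116 kt falls in the Category 4 band.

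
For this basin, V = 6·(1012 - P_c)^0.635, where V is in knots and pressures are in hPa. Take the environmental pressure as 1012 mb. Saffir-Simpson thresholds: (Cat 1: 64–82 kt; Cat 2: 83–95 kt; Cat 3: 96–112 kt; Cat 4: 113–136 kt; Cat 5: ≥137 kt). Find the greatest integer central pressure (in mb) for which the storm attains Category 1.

Category 1 begins at V = 64 kt.
Required ΔP = (64/6)^(1/0.635) = 10.667^1.575 ≈ 41.59 mb.
P_c ≤ 1012 − 41.59 = 970.41, so the highest integer P_c is 970 mb.

970 mb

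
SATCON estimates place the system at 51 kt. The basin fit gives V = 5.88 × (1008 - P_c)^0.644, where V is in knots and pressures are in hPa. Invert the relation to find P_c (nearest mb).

ΔP = (V / 5.88)^(1/0.644) = (51/5.88)^1.553.
51/5.88 = 8.673; 8.673^1.553 ≈ 28.63 mb.
P_c = 1008 − 28.63 = 979.37 ≈ 979 mb.

979 mb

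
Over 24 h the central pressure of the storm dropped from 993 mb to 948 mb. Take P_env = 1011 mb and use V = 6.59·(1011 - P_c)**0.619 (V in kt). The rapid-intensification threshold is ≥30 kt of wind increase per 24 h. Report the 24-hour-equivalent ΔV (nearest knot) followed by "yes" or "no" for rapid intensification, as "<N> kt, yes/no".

V₁: ΔP = 18, V ≈ 6.59 × 18^0.619 ≈ 39.44 kt.
V₂: ΔP = 63, V ≈ 6.59 × 63^0.619 ≈ 85.64 kt.
ΔV over 24 h = 46.20 kt → 24 h equivalent = 46.20 × 24/24 ≈ 46.20 kt.
46 kt ≥ 30 kt ⇒ rapid intensification.

46 kt, yes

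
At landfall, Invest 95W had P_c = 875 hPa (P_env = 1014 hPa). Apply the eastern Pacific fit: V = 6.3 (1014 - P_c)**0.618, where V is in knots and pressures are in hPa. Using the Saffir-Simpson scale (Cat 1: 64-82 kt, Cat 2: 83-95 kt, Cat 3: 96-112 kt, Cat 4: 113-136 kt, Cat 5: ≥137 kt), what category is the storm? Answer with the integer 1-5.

ΔP = 1014 − 875 = 139 hPa.
V ≈ 6.3 × 139^0.618 = 6.3 × 21.10 ≈ 133 kt.
133 kt falls in the Category 4 band.

4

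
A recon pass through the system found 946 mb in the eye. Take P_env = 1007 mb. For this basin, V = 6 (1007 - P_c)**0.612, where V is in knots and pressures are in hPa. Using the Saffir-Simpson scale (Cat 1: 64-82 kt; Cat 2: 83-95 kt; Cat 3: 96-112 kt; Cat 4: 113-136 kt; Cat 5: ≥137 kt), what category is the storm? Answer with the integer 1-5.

ΔP = 1007 − 946 = 61 mb.
V ≈ 6 × 61^0.612 = 6 × 12.38 ≈ 74 kt.
74 kt falls in the Category 1 band.

1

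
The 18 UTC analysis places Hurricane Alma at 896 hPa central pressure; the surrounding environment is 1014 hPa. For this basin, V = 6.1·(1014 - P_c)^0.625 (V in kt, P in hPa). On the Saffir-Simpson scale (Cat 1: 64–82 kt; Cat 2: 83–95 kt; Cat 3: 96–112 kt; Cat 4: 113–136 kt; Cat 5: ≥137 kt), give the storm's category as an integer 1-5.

ΔP = 1014 − 896 = 118 hPa.
V ≈ 6.1 × 118^0.625 = 6.1 × 19.72 ≈ 120 kt.
120 kt falls in the Category 4 band.

4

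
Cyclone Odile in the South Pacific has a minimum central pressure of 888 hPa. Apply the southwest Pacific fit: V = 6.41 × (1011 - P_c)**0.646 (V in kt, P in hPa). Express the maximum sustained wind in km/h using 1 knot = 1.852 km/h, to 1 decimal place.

265.8 km/h

ΔP = 1011 − 888 = 123 hPa.
V ≈ 6.41 × 123^0.646 = 6.41 × 22.391 ≈ 143.528 kt.
143.528 × 1.852 ≈ 265.81 km/h → 265.8 km/h.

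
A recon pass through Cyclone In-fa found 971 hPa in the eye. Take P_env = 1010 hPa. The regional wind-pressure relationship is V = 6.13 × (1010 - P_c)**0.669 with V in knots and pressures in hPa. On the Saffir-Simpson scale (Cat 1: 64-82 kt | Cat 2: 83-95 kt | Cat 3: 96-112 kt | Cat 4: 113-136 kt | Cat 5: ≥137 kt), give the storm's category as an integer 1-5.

1

ΔP = 1010 − 971 = 39 hPa.
V ≈ 6.13 × 39^0.669 = 6.13 × 11.60 ≈ 71 kt.
71 kt falls in the Category 1 band.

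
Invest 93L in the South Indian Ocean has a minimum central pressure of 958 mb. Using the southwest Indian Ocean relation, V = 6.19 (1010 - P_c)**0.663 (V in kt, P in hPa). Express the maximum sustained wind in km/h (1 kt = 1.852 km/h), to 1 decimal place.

157.4 km/h

ΔP = 1010 − 958 = 52 mb.
V ≈ 6.19 × 52^0.663 = 6.19 × 13.731 ≈ 84.996 kt.
84.996 × 1.852 ≈ 157.41 km/h → 157.4 km/h.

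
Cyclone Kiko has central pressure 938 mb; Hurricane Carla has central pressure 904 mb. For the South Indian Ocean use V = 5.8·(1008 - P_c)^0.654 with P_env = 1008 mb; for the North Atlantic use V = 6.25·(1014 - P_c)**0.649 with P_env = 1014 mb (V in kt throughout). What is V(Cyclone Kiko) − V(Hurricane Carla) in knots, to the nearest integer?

-39 kt

Cyclone Kiko: ΔP = 70; V ≈ 5.8 × 70^0.654 ≈ 93.35 kt.
Hurricane Carla: ΔP = 110; V ≈ 6.25 × 110^0.649 ≈ 132.05 kt.
Difference ≈ 93.35 − 132.05 = -38.70 → -39 kt.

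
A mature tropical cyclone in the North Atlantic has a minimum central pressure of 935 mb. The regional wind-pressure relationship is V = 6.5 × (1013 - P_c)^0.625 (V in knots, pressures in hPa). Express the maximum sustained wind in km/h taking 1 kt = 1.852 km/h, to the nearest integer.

183 km/h

ΔP = 1013 − 935 = 78 mb.
V ≈ 6.5 × 78^0.625 = 6.5 × 15.225 ≈ 98.963 kt.
98.963 × 1.852 ≈ 183.28 km/h → 183 km/h.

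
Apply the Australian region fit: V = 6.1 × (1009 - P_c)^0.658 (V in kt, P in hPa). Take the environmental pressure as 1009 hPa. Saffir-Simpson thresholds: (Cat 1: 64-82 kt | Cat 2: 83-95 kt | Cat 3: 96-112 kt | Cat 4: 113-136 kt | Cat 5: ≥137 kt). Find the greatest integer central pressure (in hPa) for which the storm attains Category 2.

Category 2 begins at V = 83 kt.
Required ΔP = (83/6.1)^(1/0.658) = 13.607^1.520 ≈ 52.85 hPa.
P_c ≤ 1009 − 52.85 = 956.15, so the highest integer P_c is 956 hPa.

956 hPa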